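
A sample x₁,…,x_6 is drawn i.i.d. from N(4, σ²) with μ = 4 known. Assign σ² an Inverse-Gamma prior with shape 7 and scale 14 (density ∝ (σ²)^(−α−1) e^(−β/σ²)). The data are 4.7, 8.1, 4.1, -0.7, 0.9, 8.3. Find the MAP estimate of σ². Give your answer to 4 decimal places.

σ̂²_MAP = 4.3409

Sum of squared deviations about the known mean: SS = (4.7−4)² + (8.1−4)² + (4.1−4)² + (-0.7−4)² + (0.9−4)² + (8.3−4)² = 67.5.
The Normal likelihood contributes (σ²)^(−n/2) exp(−SS/(2σ²)), so the posterior is Inverse-Gamma(α + n/2, β + SS/2) = Inverse-Gamma(10, 47.75).
The mode of Inverse-Gamma(a, b) is b/(a+1) = 47.75/11 ≈ 4.3409.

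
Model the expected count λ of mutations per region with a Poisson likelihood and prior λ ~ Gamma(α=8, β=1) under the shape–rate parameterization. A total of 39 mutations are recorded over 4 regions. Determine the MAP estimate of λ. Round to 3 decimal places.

Σxᵢ = 39, n = 4.
Posterior ∝ λ^7e^(−1λ) · λ^39e^(−4λ) = λ^46e^(−5λ), i.e. Gamma(shape=47, rate=5).
The mode of a Gamma(a, b) with a ≥ 1 (shape–rate) is (a−1)/b = 46/5 ≈ 9.200.

λ̂_MAP = 9.200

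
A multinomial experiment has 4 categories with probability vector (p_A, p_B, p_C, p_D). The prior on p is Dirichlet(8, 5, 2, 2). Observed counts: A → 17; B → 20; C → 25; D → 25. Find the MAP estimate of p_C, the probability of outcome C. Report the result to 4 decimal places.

The posterior is Dirichlet(αᵢ + nᵢ) = Dirichlet(25, 25, 27, 27).
For a Dirichlet(a₁,…,a_K) with all aᵢ > 1, the mode has j-th component (aⱼ − 1)/(Σaᵢ − K).
Here Σaᵢ = 104 and K = 4, so p_C = (27 − 1)/(104 − 4) = 26/100 ≈ 0.2600.

MAP estimate of p_C = 0.2600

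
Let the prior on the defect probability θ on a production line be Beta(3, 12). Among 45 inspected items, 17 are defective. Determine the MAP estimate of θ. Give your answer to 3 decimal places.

θ̂_MAP = 0.328

Prior: Beta(3, 12).
Data: 17 successes in 45 trials. The binomial likelihood contributes θ^17(1−θ)^28, so the posterior is Beta(3+17, 12+28) = Beta(20, 40).
For Beta(a, b) with a, b > 1 the mode is (a−1)/(a+b−2) = 19/58 ≈ 0.328.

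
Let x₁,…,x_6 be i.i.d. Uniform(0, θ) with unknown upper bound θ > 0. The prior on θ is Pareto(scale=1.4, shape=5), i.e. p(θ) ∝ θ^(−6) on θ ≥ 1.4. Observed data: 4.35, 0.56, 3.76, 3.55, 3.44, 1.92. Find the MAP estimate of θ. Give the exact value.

θ̂_MAP = 4.35

The Uniform(0, θ) likelihood is θ^(−n) for θ ≥ max(xᵢ), zero otherwise. Here max(xᵢ) = 4.35.
Posterior ∝ θ^(−6) · θ^(−6) = θ^(−12) on θ ≥ max(1.4, 4.35) = 4.35.
This density is strictly decreasing in θ, so the posterior mode lies at the lower boundary of the support.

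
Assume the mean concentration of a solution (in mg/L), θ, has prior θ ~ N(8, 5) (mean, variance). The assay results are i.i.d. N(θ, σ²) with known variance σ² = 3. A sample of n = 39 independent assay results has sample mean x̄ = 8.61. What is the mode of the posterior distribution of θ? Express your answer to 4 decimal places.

n = 39, x̄ = 8.61.
For a Normal prior and Normal likelihood with known variance, the posterior is Normal; its mode equals its mean, the precision-weighted average.
Prior precision 1/σ₀² = 1/5 = 0.2; data precision n/σ² = 39/3 = 13.
θ̂ = (0.2·8 + 13·8.61) / (0.2 + 13) = 113.53/13.2 = 11353/1320 ≈ 8.6008.

θ̂_MAP = 8.6008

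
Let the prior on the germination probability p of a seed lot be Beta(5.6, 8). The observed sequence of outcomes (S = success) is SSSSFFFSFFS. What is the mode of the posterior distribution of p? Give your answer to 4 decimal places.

Prior: Beta(5.6, 8).
Data: 6 successes in 11 trials (from the sequence). The binomial likelihood contributes p^6(1−p)^5, so the posterior is Beta(5.6+6, 8+5) = Beta(11.6, 13).
For Beta(a, b) with a, b > 1 the mode is (a−1)/(a+b−2) = 10.6/22.6 ≈ 0.4690.

p̂_MAP = 0.4690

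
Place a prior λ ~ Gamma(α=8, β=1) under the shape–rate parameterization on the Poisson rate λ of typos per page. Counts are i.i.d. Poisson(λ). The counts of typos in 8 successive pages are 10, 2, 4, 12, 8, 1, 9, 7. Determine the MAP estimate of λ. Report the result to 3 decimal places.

λ̂_MAP = 6.667

Σxᵢ = 10+2+4+12+8+1+9+7 = 53, with n = 8.
Posterior ∝ λ^7e^(−1λ) · λ^53e^(−8λ) = λ^60e^(−9λ), i.e. Gamma(shape=61, rate=9).
The mode of a Gamma(a, b) with a ≥ 1 (shape–rate) is (a−1)/b = 60/9 ≈ 6.667.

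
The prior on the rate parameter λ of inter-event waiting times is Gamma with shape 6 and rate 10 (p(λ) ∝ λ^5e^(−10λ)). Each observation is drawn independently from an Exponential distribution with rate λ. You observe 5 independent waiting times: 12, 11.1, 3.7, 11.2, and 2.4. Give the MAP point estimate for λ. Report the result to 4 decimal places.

λ̂_MAP = 0.1984

The Exponential(rate=λ) likelihood is ∝ λ^n e^(−λΣtᵢ). Here n = 5 and Σtᵢ = 12 + 11.1 + 3.7 + 11.2 + 2.4 = 40.4.
Posterior ∝ λ^5e^(−10λ) · λ^5e^(−40.4λ) = λ^10e^(−50.4λ), i.e. Gamma(11, 50.4).
Mode = (a−1)/b = 10/50.4 ≈ 0.1984.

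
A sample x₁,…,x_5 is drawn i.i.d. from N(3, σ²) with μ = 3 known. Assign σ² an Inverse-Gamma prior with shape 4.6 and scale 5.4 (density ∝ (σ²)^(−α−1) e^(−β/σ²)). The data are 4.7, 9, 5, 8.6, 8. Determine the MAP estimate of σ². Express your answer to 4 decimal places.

Sum of squared deviations about the known mean: SS = (4.7−3)² + (9−3)² + (5−3)² + (8.6−3)² + (8−3)² = 99.25.
The Normal likelihood contributes (σ²)^(−n/2) exp(−SS/(2σ²)), so the posterior is Inverse-Gamma(α + n/2, β + SS/2) = Inverse-Gamma(7.1, 55.025).
The mode of Inverse-Gamma(a, b) is b/(a+1) = 55.025/8.1 ≈ 6.7932.

σ̂²_MAP = 6.7932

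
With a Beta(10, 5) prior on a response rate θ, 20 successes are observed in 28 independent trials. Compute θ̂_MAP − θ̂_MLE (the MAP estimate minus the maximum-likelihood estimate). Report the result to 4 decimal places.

MAP − MLE = -0.0070

Posterior is Beta(30, 13); MAP = (30−1)/(43−2) = 29/41 ≈ 0.70732.
MLE ignores the prior: θ̂_MLE = k/n = 20/28 ≈ 0.71429.
Difference = 29/41 − 20/28 = -2/287 ≈ -0.0070.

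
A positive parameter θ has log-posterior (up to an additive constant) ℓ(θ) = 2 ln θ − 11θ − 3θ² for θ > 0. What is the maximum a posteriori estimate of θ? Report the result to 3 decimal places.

θ̂_MAP = 0.167

ℓ'(θ) = 2/θ − 11 − 6θ. Setting this to zero and multiplying by θ: 6θ² + 11θ − 2 = 0.
θ = (−11 + √(11² + 4·6·2)) / (2·6) = (−11 + √169) / 12 = (−11 + 13)/12 = 1/6.
ℓ''(θ) = −2/θ² − 6 < 0, confirming a maximum.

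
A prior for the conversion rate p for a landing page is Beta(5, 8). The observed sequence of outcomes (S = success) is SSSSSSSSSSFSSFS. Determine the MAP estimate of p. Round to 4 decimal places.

p̂_MAP = 0.6538

Prior: Beta(5, 8).
Data: 13 successes in 15 trials (from the sequence). The binomial likelihood contributes p^13(1−p)^2, so the posterior is Beta(5+13, 8+2) = Beta(18, 10).
For Beta(a, b) with a, b > 1 the mode is (a−1)/(a+b−2) = 17/26 ≈ 0.6538.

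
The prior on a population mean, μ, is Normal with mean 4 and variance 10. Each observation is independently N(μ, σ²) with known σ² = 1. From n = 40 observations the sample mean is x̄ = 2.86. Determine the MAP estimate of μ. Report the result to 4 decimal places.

μ̂_MAP = 2.8628

n = 40, x̄ = 2.86.
For a Normal prior and Normal likelihood with known variance, the posterior is Normal; its mode equals its mean, the precision-weighted average.
Prior precision 1/σ₀² = 1/10 = 0.1; data precision n/σ² = 40/1 = 40.
μ̂ = (0.1·4 + 40·2.86) / (0.1 + 40) = 114.8/40.1 = 1148/401 ≈ 2.8628.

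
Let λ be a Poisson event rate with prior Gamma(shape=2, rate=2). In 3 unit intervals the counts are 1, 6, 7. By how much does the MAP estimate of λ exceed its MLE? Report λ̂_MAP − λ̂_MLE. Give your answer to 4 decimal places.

MAP − MLE = -1.6667

Σxᵢ = 14. Posterior is Gamma(16, 5); MAP = (16−1)/5 = 15/5 ≈ 3.00000.
MLE = x̄ = 14/3 ≈ 4.66667.
Difference = 15/5 − 14/3 = -5/3 ≈ -1.6667.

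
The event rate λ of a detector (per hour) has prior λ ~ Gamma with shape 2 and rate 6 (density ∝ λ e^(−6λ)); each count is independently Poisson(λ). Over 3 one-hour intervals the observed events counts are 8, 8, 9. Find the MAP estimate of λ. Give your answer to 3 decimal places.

Σxᵢ = 8+8+9 = 25, with n = 3.
Posterior ∝ λe^(−6λ) · λ^25e^(−3λ) = λ^26e^(−9λ), i.e. Gamma(shape=27, rate=9).
The mode of a Gamma(a, b) with a ≥ 1 (shape–rate) is (a−1)/b = 26/9 ≈ 2.889.

λ̂_MAP = 2.889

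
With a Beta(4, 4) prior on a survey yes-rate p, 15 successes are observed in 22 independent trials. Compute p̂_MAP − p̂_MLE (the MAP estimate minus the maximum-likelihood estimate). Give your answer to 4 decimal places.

Posterior is Beta(19, 11); MAP = (19−1)/(30−2) = 18/28 ≈ 0.64286.
MLE ignores the prior: p̂_MLE = k/n = 15/22 ≈ 0.68182.
Difference = 18/28 − 15/22 = -3/77 ≈ -0.0390.

MAP − MLE = -0.0390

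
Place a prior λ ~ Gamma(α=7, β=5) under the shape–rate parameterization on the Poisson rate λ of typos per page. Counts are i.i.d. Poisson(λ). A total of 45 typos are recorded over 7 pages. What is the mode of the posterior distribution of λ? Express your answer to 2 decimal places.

λ̂_MAP = 4.25

Σxᵢ = 45, n = 7.
Posterior ∝ λ^6e^(−5λ) · λ^45e^(−7λ) = λ^51e^(−12λ), i.e. Gamma(shape=52, rate=12).
The mode of a Gamma(a, b) with a ≥ 1 (shape–rate) is (a−1)/b = 51/12 ≈ 4.25.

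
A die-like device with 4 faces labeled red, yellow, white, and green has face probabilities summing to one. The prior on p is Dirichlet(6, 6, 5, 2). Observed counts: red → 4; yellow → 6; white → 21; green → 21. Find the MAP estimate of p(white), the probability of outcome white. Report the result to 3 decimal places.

The posterior is Dirichlet(αᵢ + nᵢ) = Dirichlet(10, 12, 26, 23).
For a Dirichlet(a₁,…,a_K) with all aᵢ > 1, the mode has j-th component (aⱼ − 1)/(Σaᵢ − K).
Here Σaᵢ = 71 and K = 4, so p(white) = (26 − 1)/(71 − 4) = 25/67 ≈ 0.373.

MAP estimate of p(white) = 0.373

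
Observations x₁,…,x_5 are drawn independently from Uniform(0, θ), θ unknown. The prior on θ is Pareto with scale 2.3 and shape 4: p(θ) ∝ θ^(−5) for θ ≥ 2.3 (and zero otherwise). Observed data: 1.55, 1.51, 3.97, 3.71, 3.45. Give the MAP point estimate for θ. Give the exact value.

The Uniform(0, θ) likelihood is θ^(−n) for θ ≥ max(xᵢ), zero otherwise. Here max(xᵢ) = 3.97.
Posterior ∝ θ^(−5) · θ^(−5) = θ^(−10) on θ ≥ max(2.3, 3.97) = 3.97.
This density is strictly decreasing in θ, so the posterior mode lies at the lower boundary of the support.

θ̂_MAP = 3.97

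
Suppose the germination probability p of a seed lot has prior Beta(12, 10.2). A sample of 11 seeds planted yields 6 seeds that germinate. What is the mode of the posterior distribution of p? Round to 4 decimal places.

Prior: Beta(12, 10.2).
Data: 6 successes in 11 trials. The binomial likelihood contributes p^6(1−p)^5, so the posterior is Beta(12+6, 10.2+5) = Beta(18, 15.2).
For Beta(a, b) with a, b > 1 the mode is (a−1)/(a+b−2) = 17/31.2 ≈ 0.5449.

p̂_MAP = 0.5449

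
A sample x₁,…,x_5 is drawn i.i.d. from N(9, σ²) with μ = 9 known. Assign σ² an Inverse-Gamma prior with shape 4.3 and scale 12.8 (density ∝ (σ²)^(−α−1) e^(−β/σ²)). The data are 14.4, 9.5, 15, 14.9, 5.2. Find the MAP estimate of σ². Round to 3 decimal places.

σ̂²_MAP = 8.991

Sum of squared deviations about the known mean: SS = (14.4−9)² + (9.5−9)² + (15−9)² + (14.9−9)² + (5.2−9)² = 114.66.
The Normal likelihood contributes (σ²)^(−n/2) exp(−SS/(2σ²)), so the posterior is Inverse-Gamma(α + n/2, β + SS/2) = Inverse-Gamma(6.8, 70.13).
The mode of Inverse-Gamma(a, b) is b/(a+1) = 70.13/7.8 ≈ 8.991.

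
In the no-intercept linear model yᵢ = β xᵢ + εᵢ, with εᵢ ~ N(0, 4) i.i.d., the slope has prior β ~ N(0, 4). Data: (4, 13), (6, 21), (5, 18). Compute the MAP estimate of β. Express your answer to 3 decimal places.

log p(β | y) = −Σ(yᵢ − βxᵢ)²/(2·4) − β²/(2·4) + const.
Setting the derivative to zero: Σxᵢ(yᵢ − βxᵢ)/4 − β/4 = 0, so β = Σxᵢyᵢ / (Σxᵢ² + σ²/τ²).
Σxᵢyᵢ = 4·13 + 6·21 + 5·18 = 268; Σxᵢ² = 77; σ²/τ² = 1.
β̂_MAP = 268 / (77 + 1) = 268/78 ≈ 3.436.

β̂_MAP = 3.436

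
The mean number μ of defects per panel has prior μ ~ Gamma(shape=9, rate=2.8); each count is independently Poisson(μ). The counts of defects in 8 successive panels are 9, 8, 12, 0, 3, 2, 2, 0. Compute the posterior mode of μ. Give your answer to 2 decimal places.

Σxᵢ = 9+8+12+0+3+2+2+0 = 36, with n = 8.
Posterior ∝ μ^8e^(−2.8μ) · μ^36e^(−8μ) = μ^44e^(−10.8μ), i.e. Gamma(shape=45, rate=10.8).
The mode of a Gamma(a, b) with a ≥ 1 (shape–rate) is (a−1)/b = 44/10.8 ≈ 4.07.

μ̂_MAP = 4.07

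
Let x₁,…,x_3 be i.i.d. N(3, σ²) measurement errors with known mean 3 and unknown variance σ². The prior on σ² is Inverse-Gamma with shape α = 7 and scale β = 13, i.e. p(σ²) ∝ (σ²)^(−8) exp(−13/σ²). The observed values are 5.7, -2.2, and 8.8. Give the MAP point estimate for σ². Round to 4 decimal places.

σ̂²_MAP = 4.9458

Sum of squared deviations about the known mean: SS = (5.7−3)² + (-2.2−3)² + (8.8−3)² = 67.97.
The Normal likelihood contributes (σ²)^(−n/2) exp(−SS/(2σ²)), so the posterior is Inverse-Gamma(α + n/2, β + SS/2) = Inverse-Gamma(8.5, 46.985).
The mode of Inverse-Gamma(a, b) is b/(a+1) = 46.985/9.5 ≈ 4.9458.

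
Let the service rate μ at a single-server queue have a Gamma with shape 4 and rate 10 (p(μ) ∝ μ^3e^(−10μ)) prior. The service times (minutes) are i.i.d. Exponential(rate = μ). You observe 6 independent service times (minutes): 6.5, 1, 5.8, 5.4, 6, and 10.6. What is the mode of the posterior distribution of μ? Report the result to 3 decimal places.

The Exponential(rate=μ) likelihood is ∝ μ^n e^(−μΣtᵢ). Here n = 6 and Σtᵢ = 6.5 + 1 + 5.8 + 5.4 + 6 + 10.6 = 35.3.
Posterior ∝ μ^3e^(−10μ) · μ^6e^(−35.3μ) = μ^9e^(−45.3μ), i.e. Gamma(10, 45.3).
Mode = (a−1)/b = 9/45.3 ≈ 0.199.

μ̂_MAP = 0.199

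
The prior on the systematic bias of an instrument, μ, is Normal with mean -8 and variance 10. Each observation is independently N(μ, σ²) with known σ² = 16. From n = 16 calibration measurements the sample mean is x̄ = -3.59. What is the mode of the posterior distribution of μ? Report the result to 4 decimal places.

n = 16, x̄ = -3.59.
For a Normal prior and Normal likelihood with known variance, the posterior is Normal; its mode equals its mean, the precision-weighted average.
Prior precision 1/σ₀² = 1/10 = 0.1; data precision n/σ² = 16/16 = 1.
μ̂ = (0.1·(-8) + 1·(-3.59)) / (0.1 + 1) = (-4.39)/1.1 = -439/110 ≈ -3.9909.

μ̂_MAP = -3.9909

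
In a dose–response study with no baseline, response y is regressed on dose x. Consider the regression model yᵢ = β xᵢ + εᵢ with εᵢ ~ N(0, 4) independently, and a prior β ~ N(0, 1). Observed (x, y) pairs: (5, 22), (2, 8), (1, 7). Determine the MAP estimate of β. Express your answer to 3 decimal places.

β̂_MAP = 3.912

log p(β | y) = −Σ(yᵢ − βxᵢ)²/(2·4) − β²/(2·1) + const.
Setting the derivative to zero: Σxᵢ(yᵢ − βxᵢ)/4 − β/1 = 0, so β = Σxᵢyᵢ / (Σxᵢ² + σ²/τ²).
Σxᵢyᵢ = 5·22 + 2·8 + 1·7 = 133; Σxᵢ² = 30; σ²/τ² = 4.
β̂_MAP = 133 / (30 + 4) = 133/34 ≈ 3.912.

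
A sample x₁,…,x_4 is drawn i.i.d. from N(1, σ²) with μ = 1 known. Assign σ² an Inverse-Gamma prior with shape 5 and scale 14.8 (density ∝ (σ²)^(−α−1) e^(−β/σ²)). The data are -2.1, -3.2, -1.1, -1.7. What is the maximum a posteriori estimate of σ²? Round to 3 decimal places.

Sum of squared deviations about the known mean: SS = (-2.1−1)² + (-3.2−1)² + (-1.1−1)² + (-1.7−1)² = 38.95.
The Normal likelihood contributes (σ²)^(−n/2) exp(−SS/(2σ²)), so the posterior is Inverse-Gamma(α + n/2, β + SS/2) = Inverse-Gamma(7, 34.275).
The mode of Inverse-Gamma(a, b) is b/(a+1) = 34.275/8 ≈ 4.284.

σ̂²_MAP = 4.284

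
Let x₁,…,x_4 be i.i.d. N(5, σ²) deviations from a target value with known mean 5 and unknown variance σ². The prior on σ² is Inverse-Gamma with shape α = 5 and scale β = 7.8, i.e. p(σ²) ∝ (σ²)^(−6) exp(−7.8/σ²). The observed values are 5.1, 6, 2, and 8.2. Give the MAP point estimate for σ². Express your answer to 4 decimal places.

Sum of squared deviations about the known mean: SS = (5.1−5)² + (6−5)² + (2−5)² + (8.2−5)² = 20.25.
The Normal likelihood contributes (σ²)^(−n/2) exp(−SS/(2σ²)), so the posterior is Inverse-Gamma(α + n/2, β + SS/2) = Inverse-Gamma(7, 17.925).
The mode of Inverse-Gamma(a, b) is b/(a+1) = 17.925/8 ≈ 2.2406.

σ̂²_MAP = 2.2406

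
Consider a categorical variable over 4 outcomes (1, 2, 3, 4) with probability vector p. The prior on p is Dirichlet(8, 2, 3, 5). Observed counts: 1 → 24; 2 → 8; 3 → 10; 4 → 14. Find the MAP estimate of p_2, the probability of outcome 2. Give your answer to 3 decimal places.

MAP estimate: 0.129

The posterior is Dirichlet(αᵢ + nᵢ) = Dirichlet(32, 10, 13, 19).
For a Dirichlet(a₁,…,a_K) with all aᵢ > 1, the mode has j-th component (aⱼ − 1)/(Σaᵢ − K).
Here Σaᵢ = 74 and K = 4, so p_2 = (10 − 1)/(74 − 4) = 9/70 ≈ 0.129.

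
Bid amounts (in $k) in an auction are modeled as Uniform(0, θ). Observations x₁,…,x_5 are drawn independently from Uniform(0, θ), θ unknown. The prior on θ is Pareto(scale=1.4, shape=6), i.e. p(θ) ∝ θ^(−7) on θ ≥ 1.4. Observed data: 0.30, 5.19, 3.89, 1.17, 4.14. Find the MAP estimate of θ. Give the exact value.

θ̂_MAP = 5.19

The Uniform(0, θ) likelihood is θ^(−n) for θ ≥ max(xᵢ), zero otherwise. Here max(xᵢ) = 5.19.
Posterior ∝ θ^(−7) · θ^(−5) = θ^(−12) on θ ≥ max(1.4, 5.19) = 5.19.
This density is strictly decreasing in θ, so the posterior mode lies at the lower boundary of the support.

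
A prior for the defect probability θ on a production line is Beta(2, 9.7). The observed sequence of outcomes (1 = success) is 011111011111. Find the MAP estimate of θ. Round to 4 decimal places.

Prior: Beta(2, 9.7).
Data: 10 successes in 12 trials (from the sequence). The binomial likelihood contributes θ^10(1−θ)^2, so the posterior is Beta(2+10, 9.7+2) = Beta(12, 11.7).
For Beta(a, b) with a, b > 1 the mode is (a−1)/(a+b−2) = 11/21.7 ≈ 0.5069.

θ̂_MAP = 0.5069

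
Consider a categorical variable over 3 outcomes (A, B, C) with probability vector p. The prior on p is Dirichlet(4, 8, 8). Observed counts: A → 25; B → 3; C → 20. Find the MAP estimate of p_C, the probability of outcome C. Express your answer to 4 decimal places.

The posterior is Dirichlet(αᵢ + nᵢ) = Dirichlet(29, 11, 28).
For a Dirichlet(a₁,…,a_K) with all aᵢ > 1, the mode has j-th component (aⱼ − 1)/(Σaᵢ − K).
Here Σaᵢ = 68 and K = 3, so p_C = (28 − 1)/(68 − 3) = 27/65 ≈ 0.4154.

MAP estimate of p_C = 0.4154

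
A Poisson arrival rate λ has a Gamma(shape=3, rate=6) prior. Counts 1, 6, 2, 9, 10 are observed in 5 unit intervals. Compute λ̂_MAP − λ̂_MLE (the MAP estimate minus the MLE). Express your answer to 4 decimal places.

Σxᵢ = 28. Posterior is Gamma(31, 11); MAP = (31−1)/11 = 30/11 ≈ 2.72727.
MLE = x̄ = 28/5 ≈ 5.60000.
Difference = 30/11 − 28/5 = -158/55 ≈ -2.8727.

MAP − MLE = -2.8727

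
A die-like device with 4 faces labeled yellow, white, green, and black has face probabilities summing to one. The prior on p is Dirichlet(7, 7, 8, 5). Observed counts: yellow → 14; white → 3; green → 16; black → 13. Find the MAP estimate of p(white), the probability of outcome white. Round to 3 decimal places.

The posterior is Dirichlet(αᵢ + nᵢ) = Dirichlet(21, 10, 24, 18).
For a Dirichlet(a₁,…,a_K) with all aᵢ > 1, the mode has j-th component (aⱼ − 1)/(Σaᵢ − K).
Here Σaᵢ = 73 and K = 4, so p(white) = (10 − 1)/(73 − 4) = 9/69 ≈ 0.130.

MAP estimate of p(white) = 0.130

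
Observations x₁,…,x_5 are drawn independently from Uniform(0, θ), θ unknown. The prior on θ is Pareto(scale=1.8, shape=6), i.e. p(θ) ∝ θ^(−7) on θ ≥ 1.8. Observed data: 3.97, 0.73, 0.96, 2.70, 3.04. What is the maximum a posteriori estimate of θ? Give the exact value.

θ̂_MAP = 3.97

The Uniform(0, θ) likelihood is θ^(−n) for θ ≥ max(xᵢ), zero otherwise. Here max(xᵢ) = 3.97.
Posterior ∝ θ^(−7) · θ^(−5) = θ^(−12) on θ ≥ max(1.8, 3.97) = 3.97.
This density is strictly decreasing in θ, so the posterior mode lies at the lower boundary of the support.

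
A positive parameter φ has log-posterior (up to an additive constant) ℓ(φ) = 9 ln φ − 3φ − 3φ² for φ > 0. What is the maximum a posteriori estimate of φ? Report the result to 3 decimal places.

φ̂_MAP = 1.000

ℓ'(φ) = 9/φ − 3 − 6φ. Setting this to zero and multiplying by φ: 6φ² + 3φ − 9 = 0.
φ = (−3 + √(3² + 4·6·9)) / (2·6) = (−3 + √225) / 12 = (−3 + 15)/12 = 1.
ℓ''(φ) = −9/φ² − 6 < 0, confirming a maximum.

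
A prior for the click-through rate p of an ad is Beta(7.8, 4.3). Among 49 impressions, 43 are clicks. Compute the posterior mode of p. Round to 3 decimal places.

Prior: Beta(7.8, 4.3).
Data: 43 successes in 49 trials. The binomial likelihood contributes p^43(1−p)^6, so the posterior is Beta(7.8+43, 4.3+6) = Beta(50.8, 10.3).
For Beta(a, b) with a, b > 1 the mode is (a−1)/(a+b−2) = 49.8/59.1 ≈ 0.843.

p̂_MAP = 0.843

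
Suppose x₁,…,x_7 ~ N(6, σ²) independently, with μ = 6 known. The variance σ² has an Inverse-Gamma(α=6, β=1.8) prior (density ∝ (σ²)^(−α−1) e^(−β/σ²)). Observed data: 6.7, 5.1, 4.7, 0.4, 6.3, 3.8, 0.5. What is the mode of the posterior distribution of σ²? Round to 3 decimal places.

Sum of squared deviations about the known mean: SS = (6.7−6)² + (5.1−6)² + (4.7−6)² + (0.4−6)² + (6.3−6)² + (3.8−6)² + (0.5−6)² = 69.53.
The Normal likelihood contributes (σ²)^(−n/2) exp(−SS/(2σ²)), so the posterior is Inverse-Gamma(α + n/2, β + SS/2) = Inverse-Gamma(9.5, 36.565).
The mode of Inverse-Gamma(a, b) is b/(a+1) = 36.565/10.5 ≈ 3.482.

σ̂²_MAP = 3.482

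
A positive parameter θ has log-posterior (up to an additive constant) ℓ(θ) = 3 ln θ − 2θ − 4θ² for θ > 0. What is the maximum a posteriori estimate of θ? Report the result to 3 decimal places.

θ̂_MAP = 0.500

ℓ'(θ) = 3/θ − 2 − 8θ. Setting this to zero and multiplying by θ: 8θ² + 2θ − 3 = 0.
θ = (−2 + √(2² + 4·8·3)) / (2·8) = (−2 + √100) / 16 = (−2 + 10)/16 = 1/2.
ℓ''(θ) = −3/θ² − 8 < 0, confirming a maximum.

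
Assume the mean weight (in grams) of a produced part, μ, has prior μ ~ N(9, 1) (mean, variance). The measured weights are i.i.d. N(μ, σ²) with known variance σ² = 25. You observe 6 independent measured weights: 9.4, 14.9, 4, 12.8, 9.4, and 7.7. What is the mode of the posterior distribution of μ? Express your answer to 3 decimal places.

n = 6; x̄ = (9.4 + 14.9 + 4 + 12.8 + 9.4 + 7.7)/6 = 58.2/6 = 9.7.
For a Normal prior and Normal likelihood with known variance, the posterior is Normal; its mode equals its mean, the precision-weighted average.
Prior precision 1/σ₀² = 1/1 = 1; data precision n/σ² = 6/25 = 0.24.
μ̂ = (1·9 + 0.24·9.7) / (1 + 0.24) = 11.328/1.24 = 1416/155 ≈ 9.135.

μ̂_MAP = 9.135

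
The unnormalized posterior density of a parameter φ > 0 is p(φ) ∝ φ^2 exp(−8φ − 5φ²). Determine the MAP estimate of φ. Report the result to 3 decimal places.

φ̂_MAP = 0.200

ℓ'(φ) = 2/φ − 8 − 10φ. Setting this to zero and multiplying by φ: 10φ² + 8φ − 2 = 0.
φ = (−8 + √(8² + 4·10·2)) / (2·10) = (−8 + √144) / 20 = (−8 + 12)/20 = 1/5.
ℓ''(φ) = −2/φ² − 10 < 0, confirming a maximum.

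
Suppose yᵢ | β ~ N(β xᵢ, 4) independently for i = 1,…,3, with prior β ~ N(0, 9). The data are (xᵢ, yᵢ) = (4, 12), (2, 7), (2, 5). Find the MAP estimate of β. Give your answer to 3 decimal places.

β̂_MAP = 2.945

log p(β | y) = −Σ(yᵢ − βxᵢ)²/(2·4) − β²/(2·9) + const.
Setting the derivative to zero: Σxᵢ(yᵢ − βxᵢ)/4 − β/9 = 0, so β = Σxᵢyᵢ / (Σxᵢ² + σ²/τ²).
Σxᵢyᵢ = 4·12 + 2·7 + 2·5 = 72; Σxᵢ² = 24; σ²/τ² = 4/9.
β̂_MAP = 72 / (24 + 4/9) = 72/(220/9) = 162/55 ≈ 2.945.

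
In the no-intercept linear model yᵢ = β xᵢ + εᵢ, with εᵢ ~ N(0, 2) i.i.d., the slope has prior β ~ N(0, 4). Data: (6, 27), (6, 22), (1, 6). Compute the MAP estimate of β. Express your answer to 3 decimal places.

log p(β | y) = −Σ(yᵢ − βxᵢ)²/(2·2) − β²/(2·4) + const.
Setting the derivative to zero: Σxᵢ(yᵢ − βxᵢ)/2 − β/4 = 0, so β = Σxᵢyᵢ / (Σxᵢ² + σ²/τ²).
Σxᵢyᵢ = 6·27 + 6·22 + 1·6 = 300; Σxᵢ² = 73; σ²/τ² = 0.5.
β̂_MAP = 300 / (73 + 0.5) = 300/73.5 ≈ 4.082.

β̂_MAP = 4.082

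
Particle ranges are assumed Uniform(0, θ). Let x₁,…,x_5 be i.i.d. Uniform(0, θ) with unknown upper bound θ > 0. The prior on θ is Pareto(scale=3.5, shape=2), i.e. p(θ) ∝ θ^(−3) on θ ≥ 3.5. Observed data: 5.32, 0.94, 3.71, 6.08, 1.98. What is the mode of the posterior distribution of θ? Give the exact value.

The Uniform(0, θ) likelihood is θ^(−n) for θ ≥ max(xᵢ), zero otherwise. Here max(xᵢ) = 6.08.
Posterior ∝ θ^(−3) · θ^(−5) = θ^(−8) on θ ≥ max(3.5, 6.08) = 6.08.
This density is strictly decreasing in θ, so the posterior mode lies at the lower boundary of the support.

θ̂_MAP = 6.08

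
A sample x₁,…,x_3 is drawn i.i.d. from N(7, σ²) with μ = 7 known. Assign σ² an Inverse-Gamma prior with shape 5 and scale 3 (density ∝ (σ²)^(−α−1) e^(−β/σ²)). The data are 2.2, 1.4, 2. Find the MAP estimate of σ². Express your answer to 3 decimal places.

σ̂²_MAP = 5.693

Sum of squared deviations about the known mean: SS = (2.2−7)² + (1.4−7)² + (2−7)² = 79.4.
The Normal likelihood contributes (σ²)^(−n/2) exp(−SS/(2σ²)), so the posterior is Inverse-Gamma(α + n/2, β + SS/2) = Inverse-Gamma(6.5, 42.7).
The mode of Inverse-Gamma(a, b) is b/(a+1) = 42.7/7.5 ≈ 5.693.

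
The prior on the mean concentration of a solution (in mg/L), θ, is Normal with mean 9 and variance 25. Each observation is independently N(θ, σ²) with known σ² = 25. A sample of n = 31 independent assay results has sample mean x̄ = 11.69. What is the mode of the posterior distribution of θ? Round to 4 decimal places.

n = 31, x̄ = 11.69.
For a Normal prior and Normal likelihood with known variance, the posterior is Normal; its mode equals its mean, the precision-weighted average.
Prior precision 1/σ₀² = 1/25 = 0.04; data precision n/σ² = 31/25 = 1.24.
θ̂ = (0.04·9 + 1.24·11.69) / (0.04 + 1.24) = 14.8556/1.28 = 11.6059375 ≈ 11.6059.

θ̂_MAP = 11.6059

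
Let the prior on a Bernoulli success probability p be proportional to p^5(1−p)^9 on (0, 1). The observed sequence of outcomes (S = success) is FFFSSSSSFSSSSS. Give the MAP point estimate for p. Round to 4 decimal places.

p̂_MAP = 0.5357

The prior density ∝ p^5(1−p)^9 is the kernel of Beta(6, 10).
Data: 10 successes in 14 trials (from the sequence). The binomial likelihood contributes p^10(1−p)^4, so the posterior is Beta(6+10, 10+4) = Beta(16, 14).
For Beta(a, b) with a, b > 1 the mode is (a−1)/(a+b−2) = 15/28 ≈ 0.5357.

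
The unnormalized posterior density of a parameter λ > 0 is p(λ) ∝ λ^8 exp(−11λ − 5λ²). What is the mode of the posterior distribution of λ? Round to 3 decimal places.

λ̂_MAP = 0.500

ℓ'(λ) = 8/λ − 11 − 10λ. Setting this to zero and multiplying by λ: 10λ² + 11λ − 8 = 0.
λ = (−11 + √(11² + 4·10·8)) / (2·10) = (−11 + √441) / 20 = (−11 + 21)/20 = 1/2.
ℓ''(λ) = −8/λ² − 10 < 0, confirming a maximum.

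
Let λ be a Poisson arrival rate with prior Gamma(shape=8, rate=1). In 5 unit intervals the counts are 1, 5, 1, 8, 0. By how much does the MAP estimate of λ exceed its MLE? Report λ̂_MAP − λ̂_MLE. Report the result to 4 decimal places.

MAP − MLE = 0.6667

Σxᵢ = 15. Posterior is Gamma(23, 6); MAP = (23−1)/6 = 22/6 ≈ 3.66667.
MLE = x̄ = 15/5 ≈ 3.00000.
Difference = 22/6 − 15/5 = 2/3 ≈ 0.6667.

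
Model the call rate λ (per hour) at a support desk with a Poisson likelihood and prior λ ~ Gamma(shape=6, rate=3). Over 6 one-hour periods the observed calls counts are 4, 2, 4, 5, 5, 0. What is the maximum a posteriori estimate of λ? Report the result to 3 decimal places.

λ̂_MAP = 2.778

Σxᵢ = 4+2+4+5+5+0 = 20, with n = 6.
Posterior ∝ λ^5e^(−3λ) · λ^20e^(−6λ) = λ^25e^(−9λ), i.e. Gamma(shape=26, rate=9).
The mode of a Gamma(a, b) with a ≥ 1 (shape–rate) is (a−1)/b = 25/9 ≈ 2.778.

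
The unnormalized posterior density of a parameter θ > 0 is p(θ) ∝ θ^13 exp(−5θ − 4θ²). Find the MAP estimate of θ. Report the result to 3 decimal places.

ℓ'(θ) = 13/θ − 5 − 8θ. Setting this to zero and multiplying by θ: 8θ² + 5θ − 13 = 0.
θ = (−5 + √(5² + 4·8·13)) / (2·8) = (−5 + √441) / 16 = (−5 + 21)/16 = 1.
ℓ''(θ) = −13/θ² − 8 < 0, confirming a maximum.

θ̂_MAP = 1.000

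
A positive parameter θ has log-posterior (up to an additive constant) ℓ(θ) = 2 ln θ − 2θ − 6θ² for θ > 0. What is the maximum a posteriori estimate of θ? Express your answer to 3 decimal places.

θ̂_MAP = 0.333

ℓ'(θ) = 2/θ − 2 − 12θ. Setting this to zero and multiplying by θ: 12θ² + 2θ − 2 = 0.
θ = (−2 + √(2² + 4·12·2)) / (2·12) = (−2 + √100) / 24 = (−2 + 10)/24 = 1/3.
ℓ''(θ) = −2/θ² − 12 < 0, confirming a maximum.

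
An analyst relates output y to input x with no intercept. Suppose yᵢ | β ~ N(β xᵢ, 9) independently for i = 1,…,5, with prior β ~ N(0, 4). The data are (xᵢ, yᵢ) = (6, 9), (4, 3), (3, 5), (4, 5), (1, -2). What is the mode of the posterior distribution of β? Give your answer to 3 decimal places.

β̂_MAP = 1.234

log p(β | y) = −Σ(yᵢ − βxᵢ)²/(2·9) − β²/(2·4) + const.
Setting the derivative to zero: Σxᵢ(yᵢ − βxᵢ)/9 − β/4 = 0, so β = Σxᵢyᵢ / (Σxᵢ² + σ²/τ²).
Σxᵢyᵢ = 6·9 + 4·3 + 3·5 + 4·5 + 1·(-2) = 99; Σxᵢ² = 78; σ²/τ² = 2.25.
β̂_MAP = 99 / (78 + 2.25) = 99/80.25 ≈ 1.234.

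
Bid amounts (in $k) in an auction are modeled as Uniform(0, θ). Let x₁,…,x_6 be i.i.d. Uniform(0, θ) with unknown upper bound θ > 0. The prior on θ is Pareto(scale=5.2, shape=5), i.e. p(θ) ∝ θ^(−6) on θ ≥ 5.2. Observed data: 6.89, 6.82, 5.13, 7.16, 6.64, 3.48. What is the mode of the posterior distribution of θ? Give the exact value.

The Uniform(0, θ) likelihood is θ^(−n) for θ ≥ max(xᵢ), zero otherwise. Here max(xᵢ) = 7.16.
Posterior ∝ θ^(−6) · θ^(−6) = θ^(−12) on θ ≥ max(5.2, 7.16) = 7.16.
This density is strictly decreasing in θ, so the posterior mode lies at the lower boundary of the support.

θ̂_MAP = 7.16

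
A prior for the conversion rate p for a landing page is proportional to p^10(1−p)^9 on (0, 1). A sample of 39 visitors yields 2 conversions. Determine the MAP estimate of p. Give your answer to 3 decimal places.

p̂_MAP = 0.207

The prior density ∝ p^10(1−p)^9 is the kernel of Beta(11, 10).
Data: 2 successes in 39 trials. The binomial likelihood contributes p^2(1−p)^37, so the posterior is Beta(11+2, 10+37) = Beta(13, 47).
For Beta(a, b) with a, b > 1 the mode is (a−1)/(a+b−2) = 12/58 ≈ 0.207.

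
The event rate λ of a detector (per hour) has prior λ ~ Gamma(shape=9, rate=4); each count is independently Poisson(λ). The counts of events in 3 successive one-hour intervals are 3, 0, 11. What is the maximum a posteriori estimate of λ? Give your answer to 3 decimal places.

λ̂_MAP = 3.143

Σxᵢ = 3+0+11 = 14, with n = 3.
Posterior ∝ λ^8e^(−4λ) · λ^14e^(−3λ) = λ^22e^(−7λ), i.e. Gamma(shape=23, rate=7).
The mode of a Gamma(a, b) with a ≥ 1 (shape–rate) is (a−1)/b = 22/7 ≈ 3.143.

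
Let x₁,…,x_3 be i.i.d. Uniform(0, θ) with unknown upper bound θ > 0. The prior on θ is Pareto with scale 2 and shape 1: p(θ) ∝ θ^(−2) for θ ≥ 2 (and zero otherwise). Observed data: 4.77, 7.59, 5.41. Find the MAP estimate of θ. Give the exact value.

The Uniform(0, θ) likelihood is θ^(−n) for θ ≥ max(xᵢ), zero otherwise. Here max(xᵢ) = 7.59.
Posterior ∝ θ^(−2) · θ^(−3) = θ^(−5) on θ ≥ max(2, 7.59) = 7.59.
This density is strictly decreasing in θ, so the posterior mode lies at the lower boundary of the support.

θ̂_MAP = 7.59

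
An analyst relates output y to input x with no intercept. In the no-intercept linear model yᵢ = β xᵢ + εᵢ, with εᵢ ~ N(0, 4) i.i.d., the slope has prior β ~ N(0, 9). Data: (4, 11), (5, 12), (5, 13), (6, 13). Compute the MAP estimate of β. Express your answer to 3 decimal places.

log p(β | y) = −Σ(yᵢ − βxᵢ)²/(2·4) − β²/(2·9) + const.
Setting the derivative to zero: Σxᵢ(yᵢ − βxᵢ)/4 − β/9 = 0, so β = Σxᵢyᵢ / (Σxᵢ² + σ²/τ²).
Σxᵢyᵢ = 4·11 + 5·12 + 5·13 + 6·13 = 247; Σxᵢ² = 102; σ²/τ² = 4/9.
β̂_MAP = 247 / (102 + 4/9) = 247/(922/9) = 2223/922 ≈ 2.411.

β̂_MAP = 2.411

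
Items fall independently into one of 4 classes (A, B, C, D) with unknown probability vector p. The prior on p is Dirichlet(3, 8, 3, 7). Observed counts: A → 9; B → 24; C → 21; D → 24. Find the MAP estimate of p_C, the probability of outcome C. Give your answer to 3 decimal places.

The posterior is Dirichlet(αᵢ + nᵢ) = Dirichlet(12, 32, 24, 31).
For a Dirichlet(a₁,…,a_K) with all aᵢ > 1, the mode has j-th component (aⱼ − 1)/(Σaᵢ − K).
Here Σaᵢ = 99 and K = 4, so p_C = (24 − 1)/(99 − 4) = 23/95 ≈ 0.242.

MAP estimate of p_C = 0.242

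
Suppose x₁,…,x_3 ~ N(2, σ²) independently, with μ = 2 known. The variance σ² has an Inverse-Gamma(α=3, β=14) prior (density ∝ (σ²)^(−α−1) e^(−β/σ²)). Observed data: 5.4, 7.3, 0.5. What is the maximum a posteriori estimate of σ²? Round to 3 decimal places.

σ̂²_MAP = 6.355

Sum of squared deviations about the known mean: SS = (5.4−2)² + (7.3−2)² + (0.5−2)² = 41.9.
The Normal likelihood contributes (σ²)^(−n/2) exp(−SS/(2σ²)), so the posterior is Inverse-Gamma(α + n/2, β + SS/2) = Inverse-Gamma(4.5, 34.95).
The mode of Inverse-Gamma(a, b) is b/(a+1) = 34.95/5.5 ≈ 6.355.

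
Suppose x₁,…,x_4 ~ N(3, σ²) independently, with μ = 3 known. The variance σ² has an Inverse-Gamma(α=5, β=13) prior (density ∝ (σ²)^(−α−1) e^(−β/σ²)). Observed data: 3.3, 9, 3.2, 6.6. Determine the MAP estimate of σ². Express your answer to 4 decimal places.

Sum of squared deviations about the known mean: SS = (3.3−3)² + (9−3)² + (3.2−3)² + (6.6−3)² = 49.09.
The Normal likelihood contributes (σ²)^(−n/2) exp(−SS/(2σ²)), so the posterior is Inverse-Gamma(α + n/2, β + SS/2) = Inverse-Gamma(7, 37.545).
The mode of Inverse-Gamma(a, b) is b/(a+1) = 37.545/8 ≈ 4.6931.

σ̂²_MAP = 4.6931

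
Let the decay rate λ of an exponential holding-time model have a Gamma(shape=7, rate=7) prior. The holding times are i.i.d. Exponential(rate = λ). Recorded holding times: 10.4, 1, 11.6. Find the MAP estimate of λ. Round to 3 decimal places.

The Exponential(rate=λ) likelihood is ∝ λ^n e^(−λΣtᵢ). Here n = 3 and Σtᵢ = 10.4 + 1 + 11.6 = 23.
Posterior ∝ λ^6e^(−7λ) · λ^3e^(−23λ) = λ^9e^(−30λ), i.e. Gamma(10, 30).
Mode = (a−1)/b = 9/30 ≈ 0.300.

λ̂_MAP = 0.300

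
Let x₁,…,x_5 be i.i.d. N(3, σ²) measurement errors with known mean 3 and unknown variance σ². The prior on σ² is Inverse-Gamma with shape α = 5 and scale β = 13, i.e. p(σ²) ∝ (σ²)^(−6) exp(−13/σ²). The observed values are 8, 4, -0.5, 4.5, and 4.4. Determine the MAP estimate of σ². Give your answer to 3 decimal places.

Sum of squared deviations about the known mean: SS = (8−3)² + (4−3)² + (-0.5−3)² + (4.5−3)² + (4.4−3)² = 42.46.
The Normal likelihood contributes (σ²)^(−n/2) exp(−SS/(2σ²)), so the posterior is Inverse-Gamma(α + n/2, β + SS/2) = Inverse-Gamma(7.5, 34.23).
The mode of Inverse-Gamma(a, b) is b/(a+1) = 34.23/8.5 ≈ 4.027.

σ̂²_MAP = 4.027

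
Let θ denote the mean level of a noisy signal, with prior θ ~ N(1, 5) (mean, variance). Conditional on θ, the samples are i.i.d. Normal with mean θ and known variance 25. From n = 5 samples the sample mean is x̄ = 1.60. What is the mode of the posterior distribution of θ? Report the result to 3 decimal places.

θ̂_MAP = 1.300

n = 5, x̄ = 1.60.
For a Normal prior and Normal likelihood with known variance, the posterior is Normal; its mode equals its mean, the precision-weighted average.
Prior precision 1/σ₀² = 1/5 = 0.2; data precision n/σ² = 5/25 = 0.2.
θ̂ = (0.2·1 + 0.2·1.6) / (0.2 + 0.2) = 0.52/0.4 = 1.300.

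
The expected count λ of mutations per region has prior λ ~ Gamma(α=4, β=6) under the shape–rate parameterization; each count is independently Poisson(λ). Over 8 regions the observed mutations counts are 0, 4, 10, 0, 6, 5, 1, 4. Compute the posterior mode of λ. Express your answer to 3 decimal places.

λ̂_MAP = 2.357

Σxᵢ = 0+4+10+0+6+5+1+4 = 30, with n = 8.
Posterior ∝ λ^3e^(−6λ) · λ^30e^(−8λ) = λ^33e^(−14λ), i.e. Gamma(shape=34, rate=14).
The mode of a Gamma(a, b) with a ≥ 1 (shape–rate) is (a−1)/b = 33/14 ≈ 2.357.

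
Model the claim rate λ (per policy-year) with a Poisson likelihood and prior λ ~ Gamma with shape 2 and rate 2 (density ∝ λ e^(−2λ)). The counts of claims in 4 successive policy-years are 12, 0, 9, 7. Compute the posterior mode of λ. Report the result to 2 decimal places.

Σxᵢ = 12+0+9+7 = 28, with n = 4.
Posterior ∝ λe^(−2λ) · λ^28e^(−4λ) = λ^29e^(−6λ), i.e. Gamma(shape=30, rate=6).
The mode of a Gamma(a, b) with a ≥ 1 (shape–rate) is (a−1)/b = 29/6 ≈ 4.83.

λ̂_MAP = 4.83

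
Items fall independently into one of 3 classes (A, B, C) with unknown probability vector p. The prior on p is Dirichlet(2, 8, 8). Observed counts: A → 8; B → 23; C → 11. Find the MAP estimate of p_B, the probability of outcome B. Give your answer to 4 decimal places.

MAP estimate of p_B = 0.5263

The posterior is Dirichlet(αᵢ + nᵢ) = Dirichlet(10, 31, 19).
For a Dirichlet(a₁,…,a_K) with all aᵢ > 1, the mode has j-th component (aⱼ − 1)/(Σaᵢ − K).
Here Σaᵢ = 60 and K = 3, so p_B = (31 − 1)/(60 − 3) = 30/57 ≈ 0.5263.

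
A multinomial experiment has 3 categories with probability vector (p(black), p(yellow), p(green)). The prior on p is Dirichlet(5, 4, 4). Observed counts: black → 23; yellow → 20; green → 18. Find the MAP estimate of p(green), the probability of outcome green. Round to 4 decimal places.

MAP estimate of p(green) = 0.2958

The posterior is Dirichlet(αᵢ + nᵢ) = Dirichlet(28, 24, 22).
For a Dirichlet(a₁,…,a_K) with all aᵢ > 1, the mode has j-th component (aⱼ − 1)/(Σaᵢ − K).
Here Σaᵢ = 74 and K = 3, so p(green) = (22 − 1)/(74 − 3) = 21/71 ≈ 0.2958.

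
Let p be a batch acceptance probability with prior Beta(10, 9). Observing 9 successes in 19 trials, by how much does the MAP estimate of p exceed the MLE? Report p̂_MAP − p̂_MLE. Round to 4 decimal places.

MAP − MLE = 0.0263

Posterior is Beta(19, 19); MAP = (19−1)/(38−2) = 18/36 ≈ 0.50000.
MLE ignores the prior: p̂_MLE = k/n = 9/19 ≈ 0.47368.
Difference = 18/36 − 9/19 = 1/38 ≈ 0.0263.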